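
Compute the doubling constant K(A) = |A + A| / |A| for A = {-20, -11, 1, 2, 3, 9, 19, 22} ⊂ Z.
K = |A + A| / |A| = 33/8

Enumerate A + A = {a + b : a, b ∈ A}. With |A| = 8, there are |A|^2 = 64 ordered sum pairs; collecting distinct values, A + A = {-40, -31, -22, -19, -18, -17, -11, -10, -9, -8, -2, -1, 2, 3, 4, 5, 6, 8, 10, 11, 12, 18, 20, 21, 22, 23, 24, 25, 28, 31, 38, 41, 44}, so |A + A| = 33. Thus K = 33/8. For comparison, the minimum possible |A + A| over all 8-element sets is 2·8 − 1 = 15 (so min K = 15/8), attained only by arithmetic progressions.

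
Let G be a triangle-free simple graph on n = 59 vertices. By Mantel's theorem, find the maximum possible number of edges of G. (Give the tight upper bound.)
ex(59, K_3) = ⌊59^2/4⌋ = 870

Mantel (1907): a triangle-free graph on n vertices has at most ⌊n^2/4⌋ edges, with equality for the complete bipartite graph K_{⌊n/2⌋, ⌈n/2⌉}. For n = 59: ⌊59^2/4⌋ = ⌊3481/4⌋ = 870. The extremal graph is K_{29, 30}, which has 29·30 = 870 edges.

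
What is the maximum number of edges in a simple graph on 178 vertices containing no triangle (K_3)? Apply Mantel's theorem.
ex(178, K_3) = ⌊178^2/4⌋ = 7921

Mantel (1907): a triangle-free graph on n vertices has at most ⌊n^2/4⌋ edges, with equality for the complete bipartite graph K_{⌊n/2⌋, ⌈n/2⌉}. For n = 178: ⌊178^2/4⌋ = ⌊31684/4⌋ = 7921. The extremal graph is K_{89, 89}, which has 89·89 = 7921 edges.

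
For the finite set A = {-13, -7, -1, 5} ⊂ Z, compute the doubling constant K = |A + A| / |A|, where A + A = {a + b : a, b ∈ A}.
K = |A + A| / |A| = 7/4

Enumerate A + A = {a + b : a, b ∈ A}. With |A| = 4, there are |A|^2 = 16 ordered sum pairs; collecting distinct values, A + A = {-26, -20, -14, -8, -2, 4, 10}, so |A + A| = 7. Thus K = 7/4. Here |A + A| = 2|A| − 1 = 7, the minimum possible — so K = 7/4 is minimal, which holds iff A is an arithmetic progression.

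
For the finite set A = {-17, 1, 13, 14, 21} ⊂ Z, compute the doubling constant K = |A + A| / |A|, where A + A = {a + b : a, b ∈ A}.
K = |A + A| / |A| = 15/5 = 3

Enumerate A + A = {a + b : a, b ∈ A}. With |A| = 5, there are |A|^2 = 25 ordered sum pairs; collecting distinct values, A + A = {-34, -16, -4, -3, 2, 4, 14, 15, 22, 26, 27, 28, 34, 35, 42}, so |A + A| = 15. Thus K = 15/5 = 3. For comparison, the minimum possible |A + A| over all 5-element sets is 2·5 − 1 = 9 (so min K = 9/5), attained only by arithmetic progressions.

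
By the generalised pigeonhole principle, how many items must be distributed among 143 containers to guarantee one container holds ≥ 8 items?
n = (8 − 1)·143 + 1 = 1002

By the generalised pigeonhole principle, to guarantee some box contains ≥ r objects we need more than (r − 1) · k objects total. Threshold: n = (r − 1) · k + 1. With r = 8 and k = 143: n = 7 · 143 + 1 = 1001 + 1 = 1002. For n = 1001 = 7 · 143, we can put exactly 7 objects in every box, avoiding 8 in any single one — so 1002 is tight.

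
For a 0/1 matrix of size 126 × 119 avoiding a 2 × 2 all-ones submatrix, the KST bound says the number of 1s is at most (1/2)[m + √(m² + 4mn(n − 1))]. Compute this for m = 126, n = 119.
z(126, 119; 2, 2) ≤ (1/2)[126 + √(126² + 4·126·119·118)] = (1/2)[126 + √7093044] = 1394.6385

Kővári–Sós–Turán: let r_1, ..., r_126 be the row sums and z = Σ r_i the total number of 1s. Each pair of columns can share at most one row with both entries 1 (else a 2×2 all-ones block appears), so Σ_i C(r_i, 2) ≤ C(119, 2) = 7021. By convexity Σ_i C(r_i, 2) ≥ 126·C(z/126, 2) = z(z − 126)/(2·126), giving z² − 126z − 126·119·118 ≤ 0 and hence z ≤ (1/2)[126 + √(15876 + 4·1769292)] = (1/2)[126 + √7093044] ≈ (1/2)(126 + 2663.2769) = 1394.6385.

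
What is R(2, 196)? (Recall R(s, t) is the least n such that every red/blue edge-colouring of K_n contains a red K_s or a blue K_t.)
R(2, 196) = 196

R(2, k) = k for all k ≥ 2: in a 2-colouring of K_k, either some edge is red (a red K_2) or all edges are blue (a blue K_k). And K_{195} coloured all-blue has no blue K_196, so R(2, 196) > 195. Hence R(2, 196) = 196.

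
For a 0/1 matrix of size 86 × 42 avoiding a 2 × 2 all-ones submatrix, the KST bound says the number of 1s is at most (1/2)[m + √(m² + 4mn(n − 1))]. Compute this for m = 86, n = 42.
z(86, 42; 2, 2) ≤ (1/2)[86 + √(86² + 4·86·42·41)] = (1/2)[86 + √599764] = 430.2222

Kővári–Sós–Turán: let r_1, ..., r_86 be the row sums and z = Σ r_i the total number of 1s. Each pair of columns can share at most one row with both entries 1 (else a 2×2 all-ones block appears), so Σ_i C(r_i, 2) ≤ C(42, 2) = 861. By convexity Σ_i C(r_i, 2) ≥ 86·C(z/86, 2) = z(z − 86)/(2·86), giving z² − 86z − 86·42·41 ≤ 0 and hence z ≤ (1/2)[86 + √(7396 + 4·148092)] = (1/2)[86 + √599764] ≈ (1/2)(86 + 774.4443) = 430.2222.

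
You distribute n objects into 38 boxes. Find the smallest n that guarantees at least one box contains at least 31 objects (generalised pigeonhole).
n = (31 − 1)·38 + 1 = 1141

By the generalised pigeonhole principle, to guarantee some box contains ≥ r objects we need more than (r − 1) · k objects total. Threshold: n = (r − 1) · k + 1. With r = 31 and k = 38: n = 30 · 38 + 1 = 1140 + 1 = 1141. For n = 1140 = 30 · 38, we can put exactly 30 objects in every box, avoiding 31 in any single one — so 1141 is tight.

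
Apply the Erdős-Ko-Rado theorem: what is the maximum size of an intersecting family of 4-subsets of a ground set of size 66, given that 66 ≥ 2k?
max |F| = C(65, 3) = 43680

The Erdős-Ko-Rado theorem states: for n ≥ 2k, an intersecting family of k-subsets of an n-element set has size at most C(n − 1, k − 1), with equality for 'star' families {A ⊆ [n] : |A| = k, i ∈ A} (fix an element i). For n = 66, k = 4: C(65, 3) = 43680.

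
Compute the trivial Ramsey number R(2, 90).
R(2, 90) = 90

R(2, k) = k for all k ≥ 2: in a 2-colouring of K_k, either some edge is red (a red K_2) or all edges are blue (a blue K_k). And K_{89} coloured all-blue has no blue K_90, so R(2, 90) > 89. Hence R(2, 90) = 90.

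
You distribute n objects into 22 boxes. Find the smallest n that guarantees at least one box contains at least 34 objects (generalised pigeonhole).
n = (34 − 1)·22 + 1 = 727

By the generalised pigeonhole principle, to guarantee some box contains ≥ r objects we need more than (r − 1) · k objects total. Threshold: n = (r − 1) · k + 1. With r = 34 and k = 22: n = 33 · 22 + 1 = 726 + 1 = 727. For n = 726 = 33 · 22, we can put exactly 33 objects in every box, avoiding 34 in any single one — so 727 is tight.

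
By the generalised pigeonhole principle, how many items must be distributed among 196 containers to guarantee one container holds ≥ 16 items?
n = (16 − 1)·196 + 1 = 2941

By the generalised pigeonhole principle, to guarantee some box contains ≥ r objects we need more than (r − 1) · k objects total. Threshold: n = (r − 1) · k + 1. With r = 16 and k = 196: n = 15 · 196 + 1 = 2940 + 1 = 2941. For n = 2940 = 15 · 196, we can put exactly 15 objects in every box, avoiding 16 in any single one — so 2941 is tight.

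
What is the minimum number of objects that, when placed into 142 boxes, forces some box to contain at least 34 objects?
n = (34 − 1)·142 + 1 = 4687

By the generalised pigeonhole principle, to guarantee some box contains ≥ r objects we need more than (r − 1) · k objects total. Threshold: n = (r − 1) · k + 1. With r = 34 and k = 142: n = 33 · 142 + 1 = 4686 + 1 = 4687. For n = 4686 = 33 · 142, we can put exactly 33 objects in every box, avoiding 34 in any single one — so 4687 is tight.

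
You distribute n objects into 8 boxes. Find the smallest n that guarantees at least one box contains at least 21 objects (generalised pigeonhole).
n = (21 − 1)·8 + 1 = 161

By the generalised pigeonhole principle, to guarantee some box contains ≥ r objects we need more than (r − 1) · k objects total. Threshold: n = (r − 1) · k + 1. With r = 21 and k = 8: n = 20 · 8 + 1 = 160 + 1 = 161. For n = 160 = 20 · 8, we can put exactly 20 objects in every box, avoiding 21 in any single one — so 161 is tight.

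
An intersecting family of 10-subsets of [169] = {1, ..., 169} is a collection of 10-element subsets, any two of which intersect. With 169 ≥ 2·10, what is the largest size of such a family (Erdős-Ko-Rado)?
max |F| = C(168, 9) = 236236542585120

The Erdős-Ko-Rado theorem states: for n ≥ 2k, an intersecting family of k-subsets of an n-element set has size at most C(n − 1, k − 1), with equality for 'star' families {A ⊆ [n] : |A| = k, i ∈ A} (fix an element i). For n = 169, k = 10: C(168, 9) = 236236542585120.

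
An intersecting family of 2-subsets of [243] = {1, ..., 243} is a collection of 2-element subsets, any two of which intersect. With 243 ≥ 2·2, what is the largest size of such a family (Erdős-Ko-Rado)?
max |F| = C(242, 1) = 242

The Erdős-Ko-Rado theorem states: for n ≥ 2k, an intersecting family of k-subsets of an n-element set has size at most C(n − 1, k − 1), with equality for 'star' families {A ⊆ [n] : |A| = k, i ∈ A} (fix an element i). For n = 243, k = 2: C(242, 1) = 242.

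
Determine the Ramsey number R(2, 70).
R(2, 70) = 70

R(2, k) = k for all k ≥ 2: in a 2-colouring of K_k, either some edge is red (a red K_2) or all edges are blue (a blue K_k). And K_{69} coloured all-blue has no blue K_70, so R(2, 70) > 69. Hence R(2, 70) = 70.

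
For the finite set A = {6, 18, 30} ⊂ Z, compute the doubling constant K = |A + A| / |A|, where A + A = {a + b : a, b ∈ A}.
K = |A + A| / |A| = 5/3

Enumerate A + A = {a + b : a, b ∈ A}. With |A| = 3, there are |A|^2 = 9 ordered sum pairs; collecting distinct values, A + A = {12, 24, 36, 48, 60}, so |A + A| = 5. Thus K = 5/3. Here |A + A| = 2|A| − 1 = 5, the minimum possible — so K = 5/3 is minimal, which holds iff A is an arithmetic progression.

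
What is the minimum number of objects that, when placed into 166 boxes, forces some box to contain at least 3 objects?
n = (3 − 1)·166 + 1 = 333

By the generalised pigeonhole principle, to guarantee some box contains ≥ r objects we need more than (r − 1) · k objects total. Threshold: n = (r − 1) · k + 1. With r = 3 and k = 166: n = 2 · 166 + 1 = 332 + 1 = 333. For n = 332 = 2 · 166, we can put exactly 2 objects in every box, avoiding 3 in any single one — so 333 is tight.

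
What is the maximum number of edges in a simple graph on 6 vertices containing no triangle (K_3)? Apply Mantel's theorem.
ex(6, K_3) = ⌊6^2/4⌋ = 9

Mantel (1907): a triangle-free graph on n vertices has at most ⌊n^2/4⌋ edges, with equality for the complete bipartite graph K_{⌊n/2⌋, ⌈n/2⌉}. For n = 6: ⌊6^2/4⌋ = ⌊36/4⌋ = 9. The extremal graph is K_{3, 3}, which has 3·3 = 9 edges.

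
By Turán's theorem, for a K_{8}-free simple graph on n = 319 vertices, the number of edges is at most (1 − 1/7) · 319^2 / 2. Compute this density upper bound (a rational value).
Turán density bound = (6/7) · 319^2/2 = 305283/7 ≈ 43611.8571

Turán's theorem: ex(n, K_{r+1}) is achieved by the complete r-partite Turán graph T(n, r) with parts as balanced as possible, and is at most (1 − 1/r) · n^2/2. For r = 7, n = 319: the density bound is (6/7) · 101761/2 = 305283/7 ≈ 43611.8571. The integer-valued extremum is e(T(319, 7)) = 43611, which is strictly less than the density bound 305283/7 since 7 ∤ 319 (the parts of T(319, 7) cannot all be equal).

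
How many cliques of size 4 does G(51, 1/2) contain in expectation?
E[# K_4] = C(51, 4) · (1/2)^C(4, 2) = 249900 / 2^6 = 62475/16 = 3904.6875

For each 4-subset S of vertices (there are C(51, 4) = 249900 such S), let X_S = 1 if S induces a K_4 (all C(4, 2) = 6 edges present). Then P(X_S = 1) = (1/2)^6 = 1/64. By linearity of expectation, E[# K_4] = C(51, 4) · (1/2)^6 = 249900 / 64 = 62475/16 = 3904.6875.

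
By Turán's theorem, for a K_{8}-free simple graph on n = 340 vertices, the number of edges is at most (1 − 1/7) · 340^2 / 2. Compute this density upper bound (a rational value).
Turán density bound = (6/7) · 340^2/2 = 346800/7 ≈ 49542.8571

Turán's theorem: ex(n, K_{r+1}) is achieved by the complete r-partite Turán graph T(n, r) with parts as balanced as possible, and is at most (1 − 1/r) · n^2/2. For r = 7, n = 340: the density bound is (6/7) · 115600/2 = 346800/7 ≈ 49542.8571. The integer-valued extremum is e(T(340, 7)) = 49542, which is strictly less than the density bound 346800/7 since 7 ∤ 340 (the parts of T(340, 7) cannot all be equal).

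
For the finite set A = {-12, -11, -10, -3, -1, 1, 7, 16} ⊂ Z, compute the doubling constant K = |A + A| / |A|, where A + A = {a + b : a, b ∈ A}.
K = |A + A| / |A| = 29/8

Enumerate A + A = {a + b : a, b ∈ A}. With |A| = 8, there are |A|^2 = 64 ordered sum pairs; collecting distinct values, A + A = {-24, -23, -22, -21, -20, -15, -14, -13, -12, -11, -10, -9, -6, -5, -4, -3, -2, 0, 2, 4, 5, 6, 8, 13, 14, 15, 17, 23, 32}, so |A + A| = 29. Thus K = 29/8. For comparison, the minimum possible |A + A| over all 8-element sets is 2·8 − 1 = 15 (so min K = 15/8), attained only by arithmetic progressions.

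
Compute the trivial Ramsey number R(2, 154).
R(2, 154) = 154

R(2, k) = k for all k ≥ 2: in a 2-colouring of K_k, either some edge is red (a red K_2) or all edges are blue (a blue K_k). And K_{153} coloured all-blue has no blue K_154, so R(2, 154) > 153. Hence R(2, 154) = 154.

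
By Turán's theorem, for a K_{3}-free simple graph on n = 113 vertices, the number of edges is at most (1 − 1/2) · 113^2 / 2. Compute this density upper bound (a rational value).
Turán density bound = (1/2) · 113^2/2 = 12769/4 ≈ 3192.25

Turán's theorem: ex(n, K_{r+1}) is achieved by the complete r-partite Turán graph T(n, r) with parts as balanced as possible, and is at most (1 − 1/r) · n^2/2. For r = 2, n = 113: the density bound is (1/2) · 12769/2 = 12769/4 ≈ 3192.25. The integer-valued extremum is e(T(113, 2)) = 3192, which is strictly less than the density bound 12769/4 since 2 ∤ 113 (the parts of T(113, 2) cannot all be equal).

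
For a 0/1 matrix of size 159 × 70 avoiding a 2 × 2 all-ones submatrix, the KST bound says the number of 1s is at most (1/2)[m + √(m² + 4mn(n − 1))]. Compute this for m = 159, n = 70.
z(159, 70; 2, 2) ≤ (1/2)[159 + √(159² + 4·159·70·69)] = (1/2)[159 + √3097161] = 959.4376

Kővári–Sós–Turán: let r_1, ..., r_159 be the row sums and z = Σ r_i the total number of 1s. Each pair of columns can share at most one row with both entries 1 (else a 2×2 all-ones block appears), so Σ_i C(r_i, 2) ≤ C(70, 2) = 2415. By convexity Σ_i C(r_i, 2) ≥ 159·C(z/159, 2) = z(z − 159)/(2·159), giving z² − 159z − 159·70·69 ≤ 0 and hence z ≤ (1/2)[159 + √(25281 + 4·767970)] = (1/2)[159 + √3097161] ≈ (1/2)(159 + 1759.8753) = 959.4376.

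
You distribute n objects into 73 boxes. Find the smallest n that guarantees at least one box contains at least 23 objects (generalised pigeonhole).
n = (23 − 1)·73 + 1 = 1607

By the generalised pigeonhole principle, to guarantee some box contains ≥ r objects we need more than (r − 1) · k objects total. Threshold: n = (r − 1) · k + 1. With r = 23 and k = 73: n = 22 · 73 + 1 = 1606 + 1 = 1607. For n = 1606 = 22 · 73, we can put exactly 22 objects in every box, avoiding 23 in any single one — so 1607 is tight.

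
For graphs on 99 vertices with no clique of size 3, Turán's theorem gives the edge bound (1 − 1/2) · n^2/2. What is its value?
Turán density bound = (1/2) · 99^2/2 = 9801/4 ≈ 2450.25

Turán's theorem: ex(n, K_{r+1}) is achieved by the complete r-partite Turán graph T(n, r) with parts as balanced as possible, and is at most (1 − 1/r) · n^2/2. For r = 2, n = 99: the density bound is (1/2) · 9801/2 = 9801/4 ≈ 2450.25. The integer-valued extremum is e(T(99, 2)) = 2450, which is strictly less than the density bound 9801/4 since 2 ∤ 99 (the parts of T(99, 2) cannot all be equal).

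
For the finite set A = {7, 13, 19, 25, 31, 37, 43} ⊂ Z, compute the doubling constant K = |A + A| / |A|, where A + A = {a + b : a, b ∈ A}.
K = |A + A| / |A| = 13/7

Enumerate A + A = {a + b : a, b ∈ A}. With |A| = 7, there are |A|^2 = 49 ordered sum pairs; collecting distinct values, A + A = {14, 20, 26, 32, 38, 44, 50, 56, 62, 68, 74, 80, 86}, so |A + A| = 13. Thus K = 13/7. Here |A + A| = 2|A| − 1 = 13, the minimum possible — so K = 13/7 is minimal, which holds iff A is an arithmetic progression.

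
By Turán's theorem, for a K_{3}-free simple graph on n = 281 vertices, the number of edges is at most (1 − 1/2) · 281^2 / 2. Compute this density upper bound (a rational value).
Turán density bound = (1/2) · 281^2/2 = 78961/4 ≈ 19740.25

Turán's theorem: ex(n, K_{r+1}) is achieved by the complete r-partite Turán graph T(n, r) with parts as balanced as possible, and is at most (1 − 1/r) · n^2/2. For r = 2, n = 281: the density bound is (1/2) · 78961/2 = 78961/4 ≈ 19740.25. The integer-valued extremum is e(T(281, 2)) = 19740, which is strictly less than the density bound 78961/4 since 2 ∤ 281 (the parts of T(281, 2) cannot all be equal).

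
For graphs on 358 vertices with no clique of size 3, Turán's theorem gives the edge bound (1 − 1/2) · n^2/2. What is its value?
Turán density bound = (1/2) · 358^2/2 = 32041

Turán's theorem: ex(n, K_{r+1}) is achieved by the complete r-partite Turán graph T(n, r) with parts as balanced as possible, and is at most (1 − 1/r) · n^2/2. For r = 2, n = 358: the density bound is (1/2) · 128164/2 = 32041. Since 2 ∣ 358, the Turán graph T(358, 2) has parts of equal size 179, and its edge count e(T(358, 2)) = 32041 attains the density bound exactly.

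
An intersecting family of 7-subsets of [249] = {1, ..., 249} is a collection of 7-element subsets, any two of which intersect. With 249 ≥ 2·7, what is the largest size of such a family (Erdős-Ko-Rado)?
max |F| = C(248, 6) = 304027892532

Erdős-Ko-Rado (1961): when n ≥ 2k, max |F| = C(n−1, k−1). The bound is attained by the star {A : i ∈ A} for any fixed i ∈ [n]. Here C(249−1, 7−1) = C(248, 6) = 304027892532.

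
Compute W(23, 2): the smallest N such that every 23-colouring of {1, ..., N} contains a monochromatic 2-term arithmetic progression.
W(23, 2) = 23 + 1 = 24

A 2-term AP is any pair of integers, so a monochromatic 2-AP exists iff some colour is used at least twice. With 23 colours, the colouring i ↦ i on {1, ..., 23} uses each colour once, avoiding any monochromatic pair, so W(23, 2) > 23. For {1, ..., 24}, pigeonhole forces two integers of the same colour, which form a monochromatic 2-AP. Hence W(23, 2) = 24.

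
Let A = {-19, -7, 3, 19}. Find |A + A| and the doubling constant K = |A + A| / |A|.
K = |A + A| / |A| = 10/4 = 5/2

Enumerate A + A = {a + b : a, b ∈ A}. With |A| = 4, there are |A|^2 = 16 ordered sum pairs; collecting distinct values, A + A = {-38, -26, -16, -14, -4, 0, 6, 12, 22, 38}, so |A + A| = 10. Thus K = 10/4 = 5/2. For comparison, the minimum possible |A + A| over all 4-element sets is 2·4 − 1 = 7 (so min K = 7/4), attained only by arithmetic progressions.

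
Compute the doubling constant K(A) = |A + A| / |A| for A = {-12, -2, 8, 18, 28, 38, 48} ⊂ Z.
K = |A + A| / |A| = 13/7

Enumerate A + A = {a + b : a, b ∈ A}. With |A| = 7, there are |A|^2 = 49 ordered sum pairs; collecting distinct values, A + A = {-24, -14, -4, 6, 16, 26, 36, 46, 56, 66, 76, 86, 96}, so |A + A| = 13. Thus K = 13/7. Here |A + A| = 2|A| − 1 = 13, the minimum possible — so K = 13/7 is minimal, which holds iff A is an arithmetic progression.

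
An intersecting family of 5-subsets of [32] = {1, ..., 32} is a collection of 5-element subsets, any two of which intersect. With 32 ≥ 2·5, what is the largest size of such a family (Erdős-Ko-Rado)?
max |F| = C(31, 4) = 31465

Erdős-Ko-Rado (1961): when n ≥ 2k, max |F| = C(n−1, k−1). The bound is attained by the star {A : i ∈ A} for any fixed i ∈ [n]. Here C(32−1, 5−1) = C(31, 4) = 31465.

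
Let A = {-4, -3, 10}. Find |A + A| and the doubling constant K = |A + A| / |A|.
K = |A + A| / |A| = 6/3 = 2

Enumerate A + A = {a + b : a, b ∈ A}. With |A| = 3, there are |A|^2 = 9 ordered sum pairs; collecting distinct values, A + A = {-8, -7, -6, 6, 7, 20}, so |A + A| = 6. Thus K = 6/3 = 2. For comparison, the minimum possible |A + A| over all 3-element sets is 2·3 − 1 = 5 (so min K = 5/3), attained only by arithmetic progressions.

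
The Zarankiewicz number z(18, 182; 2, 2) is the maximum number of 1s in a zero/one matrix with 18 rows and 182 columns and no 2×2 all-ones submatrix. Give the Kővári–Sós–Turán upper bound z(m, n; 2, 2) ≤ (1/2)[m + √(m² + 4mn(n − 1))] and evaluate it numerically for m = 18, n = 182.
z(18, 182; 2, 2) ≤ (1/2)[18 + √(18² + 4·18·182·181)] = (1/2)[18 + √2372148] = 779.089

Kővári–Sós–Turán: let r_1, ..., r_18 be the row sums and z = Σ r_i the total number of 1s. Each pair of columns can share at most one row with both entries 1 (else a 2×2 all-ones block appears), so Σ_i C(r_i, 2) ≤ C(182, 2) = 16471. By convexity Σ_i C(r_i, 2) ≥ 18·C(z/18, 2) = z(z − 18)/(2·18), giving z² − 18z − 18·182·181 ≤ 0 and hence z ≤ (1/2)[18 + √(324 + 4·592956)] = (1/2)[18 + √2372148] ≈ (1/2)(18 + 1540.1779) = 779.089.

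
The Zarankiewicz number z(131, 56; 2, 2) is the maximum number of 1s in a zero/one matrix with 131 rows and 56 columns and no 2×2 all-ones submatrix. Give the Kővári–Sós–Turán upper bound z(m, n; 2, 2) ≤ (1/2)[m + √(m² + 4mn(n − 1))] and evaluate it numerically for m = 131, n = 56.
z(131, 56; 2, 2) ≤ (1/2)[131 + √(131² + 4·131·56·55)] = (1/2)[131 + √1631081] = 704.0689

Kővári–Sós–Turán: let r_1, ..., r_131 be the row sums and z = Σ r_i the total number of 1s. Each pair of columns can share at most one row with both entries 1 (else a 2×2 all-ones block appears), so Σ_i C(r_i, 2) ≤ C(56, 2) = 1540. By convexity Σ_i C(r_i, 2) ≥ 131·C(z/131, 2) = z(z − 131)/(2·131), giving z² − 131z − 131·56·55 ≤ 0 and hence z ≤ (1/2)[131 + √(17161 + 4·403480)] = (1/2)[131 + √1631081] ≈ (1/2)(131 + 1277.1378) = 704.0689.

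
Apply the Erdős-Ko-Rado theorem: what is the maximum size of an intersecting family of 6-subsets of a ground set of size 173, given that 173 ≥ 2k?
max |F| = C(172, 5) = 1183009464

Erdős-Ko-Rado (1961): when n ≥ 2k, max |F| = C(n−1, k−1). The bound is attained by the star {A : i ∈ A} for any fixed i ∈ [n]. Here C(173−1, 6−1) = C(172, 5) = 1183009464.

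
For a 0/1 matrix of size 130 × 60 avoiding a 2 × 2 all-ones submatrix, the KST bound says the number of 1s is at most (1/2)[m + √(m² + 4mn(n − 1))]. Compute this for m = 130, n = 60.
z(130, 60; 2, 2) ≤ (1/2)[130 + √(130² + 4·130·60·59)] = (1/2)[130 + √1857700] = 746.4873

Kővári–Sós–Turán: let r_1, ..., r_130 be the row sums and z = Σ r_i the total number of 1s. Each pair of columns can share at most one row with both entries 1 (else a 2×2 all-ones block appears), so Σ_i C(r_i, 2) ≤ C(60, 2) = 1770. By convexity Σ_i C(r_i, 2) ≥ 130·C(z/130, 2) = z(z − 130)/(2·130), giving z² − 130z − 130·60·59 ≤ 0 and hence z ≤ (1/2)[130 + √(16900 + 4·460200)] = (1/2)[130 + √1857700] ≈ (1/2)(130 + 1362.9747) = 746.4873.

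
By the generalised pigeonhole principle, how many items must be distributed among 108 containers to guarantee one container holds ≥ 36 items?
n = (36 − 1)·108 + 1 = 3781

By the generalised pigeonhole principle, to guarantee some box contains ≥ r objects we need more than (r − 1) · k objects total. Threshold: n = (r − 1) · k + 1. With r = 36 and k = 108: n = 35 · 108 + 1 = 3780 + 1 = 3781. For n = 3780 = 35 · 108, we can put exactly 35 objects in every box, avoiding 36 in any single one — so 3781 is tight.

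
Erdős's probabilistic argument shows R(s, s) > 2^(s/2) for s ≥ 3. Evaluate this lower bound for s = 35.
2^(35/2) = 185363.8; so R(35, 35) > 185363.8

Colour each edge of K_n uniformly at random with red/blue. The expected number of monochromatic K_35 is C(n, 35) · 2 · 2^(−C(35,2)). If C(n, 35) · 2^(1 − C(35,2)) < 1, then with positive probability no monochromatic K_35 exists, so R(35, 35) > n. The standard estimate C(n, 35) ≤ n^35/35! shows this inequality holds whenever n ≤ 2^(35/2) (since 35! · 2^(C(35,2) − 1) > 2^(35^2/2) ≥ n^35). Hence R(35, 35) > 2^(35/2) = 185363.8.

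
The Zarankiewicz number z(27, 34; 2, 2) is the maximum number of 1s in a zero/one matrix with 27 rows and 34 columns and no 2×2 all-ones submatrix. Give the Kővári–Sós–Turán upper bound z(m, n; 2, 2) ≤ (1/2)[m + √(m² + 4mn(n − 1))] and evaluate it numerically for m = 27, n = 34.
z(27, 34; 2, 2) ≤ (1/2)[27 + √(27² + 4·27·34·33)] = (1/2)[27 + √121905] = 188.0745

Kővári–Sós–Turán: let r_1, ..., r_27 be the row sums and z = Σ r_i the total number of 1s. Each pair of columns can share at most one row with both entries 1 (else a 2×2 all-ones block appears), so Σ_i C(r_i, 2) ≤ C(34, 2) = 561. By convexity Σ_i C(r_i, 2) ≥ 27·C(z/27, 2) = z(z − 27)/(2·27), giving z² − 27z − 27·34·33 ≤ 0 and hence z ≤ (1/2)[27 + √(729 + 4·30294)] = (1/2)[27 + √121905] ≈ (1/2)(27 + 349.149) = 188.0745.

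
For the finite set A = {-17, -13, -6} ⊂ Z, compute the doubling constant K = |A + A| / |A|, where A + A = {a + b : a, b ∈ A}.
K = |A + A| / |A| = 6/3 = 2

Enumerate A + A = {a + b : a, b ∈ A}. With |A| = 3, there are |A|^2 = 9 ordered sum pairs; collecting distinct values, A + A = {-34, -30, -26, -23, -19, -12}, so |A + A| = 6. Thus K = 6/3 = 2. For comparison, the minimum possible |A + A| over all 3-element sets is 2·3 − 1 = 5 (so min K = 5/3), attained only by arithmetic progressions.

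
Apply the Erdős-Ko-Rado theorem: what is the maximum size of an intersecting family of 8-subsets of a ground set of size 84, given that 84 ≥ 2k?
max |F| = C(83, 7) = 4151918628

The Erdős-Ko-Rado theorem states: for n ≥ 2k, an intersecting family of k-subsets of an n-element set has size at most C(n − 1, k − 1), with equality for 'star' families {A ⊆ [n] : |A| = k, i ∈ A} (fix an element i). For n = 84, k = 8: C(83, 7) = 4151918628.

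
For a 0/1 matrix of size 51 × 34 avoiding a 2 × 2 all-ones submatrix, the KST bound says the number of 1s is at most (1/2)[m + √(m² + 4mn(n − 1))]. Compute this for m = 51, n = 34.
z(51, 34; 2, 2) ≤ (1/2)[51 + √(51² + 4·51·34·33)] = (1/2)[51 + √231489] = 266.0665

Kővári–Sós–Turán: let r_1, ..., r_51 be the row sums and z = Σ r_i the total number of 1s. Each pair of columns can share at most one row with both entries 1 (else a 2×2 all-ones block appears), so Σ_i C(r_i, 2) ≤ C(34, 2) = 561. By convexity Σ_i C(r_i, 2) ≥ 51·C(z/51, 2) = z(z − 51)/(2·51), giving z² − 51z − 51·34·33 ≤ 0 and hence z ≤ (1/2)[51 + √(2601 + 4·57222)] = (1/2)[51 + √231489] ≈ (1/2)(51 + 481.133) = 266.0665.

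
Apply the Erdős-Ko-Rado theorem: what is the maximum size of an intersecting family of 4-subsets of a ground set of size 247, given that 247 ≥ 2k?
max |F| = C(246, 3) = 2450980

Erdős-Ko-Rado (1961): when n ≥ 2k, max |F| = C(n−1, k−1). The bound is attained by the star {A : i ∈ A} for any fixed i ∈ [n]. Here C(247−1, 4−1) = C(246, 3) = 2450980.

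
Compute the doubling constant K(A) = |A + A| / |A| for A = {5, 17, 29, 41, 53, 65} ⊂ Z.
K = |A + A| / |A| = 11/6

Enumerate A + A = {a + b : a, b ∈ A}. With |A| = 6, there are |A|^2 = 36 ordered sum pairs; collecting distinct values, A + A = {10, 22, 34, 46, 58, 70, 82, 94, 106, 118, 130}, so |A + A| = 11. Thus K = 11/6. Here |A + A| = 2|A| − 1 = 11, the minimum possible — so K = 11/6 is minimal, which holds iff A is an arithmetic progression.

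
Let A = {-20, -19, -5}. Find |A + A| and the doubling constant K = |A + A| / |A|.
K = |A + A| / |A| = 6/3 = 2

Enumerate A + A = {a + b : a, b ∈ A}. With |A| = 3, there are |A|^2 = 9 ordered sum pairs; collecting distinct values, A + A = {-40, -39, -38, -25, -24, -10}, so |A + A| = 6. Thus K = 6/3 = 2. For comparison, the minimum possible |A + A| over all 3-element sets is 2·3 − 1 = 5 (so min K = 5/3), attained only by arithmetic progressions.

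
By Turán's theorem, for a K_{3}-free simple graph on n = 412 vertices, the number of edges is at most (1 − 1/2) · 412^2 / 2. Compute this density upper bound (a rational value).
Turán density bound = (1/2) · 412^2/2 = 42436

Turán's theorem: ex(n, K_{r+1}) is achieved by the complete r-partite Turán graph T(n, r) with parts as balanced as possible, and is at most (1 − 1/r) · n^2/2. For r = 2, n = 412: the density bound is (1/2) · 169744/2 = 42436. Since 2 ∣ 412, the Turán graph T(412, 2) has parts of equal size 206, and its edge count e(T(412, 2)) = 42436 attains the density bound exactly.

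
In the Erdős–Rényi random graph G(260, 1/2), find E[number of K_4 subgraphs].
E[# K_4] = C(260, 4) · (1/2)^C(4, 2) = 186043585 / 2^6 = 2906931.015625

For each 4-subset S of vertices (there are C(260, 4) = 186043585 such S), let X_S = 1 if S induces a K_4 (all C(4, 2) = 6 edges present). Then P(X_S = 1) = (1/2)^6 = 1/64. By linearity of expectation, E[# K_4] = C(260, 4) · (1/2)^6 = 186043585 / 64 = 2906931.015625.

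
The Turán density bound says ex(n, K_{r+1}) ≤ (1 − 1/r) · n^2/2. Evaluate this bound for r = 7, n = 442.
Turán density bound = (6/7) · 442^2/2 = 586092/7 ≈ 83727.4286

Turán's theorem: ex(n, K_{r+1}) is achieved by the complete r-partite Turán graph T(n, r) with parts as balanced as possible, and is at most (1 − 1/r) · n^2/2. For r = 7, n = 442: the density bound is (6/7) · 195364/2 = 586092/7 ≈ 83727.4286. The integer-valued extremum is e(T(442, 7)) = 83727, which is strictly less than the density bound 586092/7 since 7 ∤ 442 (the parts of T(442, 7) cannot all be equal).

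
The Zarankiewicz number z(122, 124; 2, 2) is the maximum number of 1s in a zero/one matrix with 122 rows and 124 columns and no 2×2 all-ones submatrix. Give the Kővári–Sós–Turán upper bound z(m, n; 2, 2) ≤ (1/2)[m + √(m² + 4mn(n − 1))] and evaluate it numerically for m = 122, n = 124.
z(122, 124; 2, 2) ≤ (1/2)[122 + √(122² + 4·122·124·123)] = (1/2)[122 + √7457860] = 1426.4541

Kővári–Sós–Turán: let r_1, ..., r_122 be the row sums and z = Σ r_i the total number of 1s. Each pair of columns can share at most one row with both entries 1 (else a 2×2 all-ones block appears), so Σ_i C(r_i, 2) ≤ C(124, 2) = 7626. By convexity Σ_i C(r_i, 2) ≥ 122·C(z/122, 2) = z(z − 122)/(2·122), giving z² − 122z − 122·124·123 ≤ 0 and hence z ≤ (1/2)[122 + √(14884 + 4·1860744)] = (1/2)[122 + √7457860] ≈ (1/2)(122 + 2730.9083) = 1426.4541.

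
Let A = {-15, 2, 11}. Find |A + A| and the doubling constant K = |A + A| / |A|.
K = |A + A| / |A| = 6/3 = 2

Enumerate A + A = {a + b : a, b ∈ A}. With |A| = 3, there are |A|^2 = 9 ordered sum pairs; collecting distinct values, A + A = {-30, -13, -4, 4, 13, 22}, so |A + A| = 6. Thus K = 6/3 = 2. For comparison, the minimum possible |A + A| over all 3-element sets is 2·3 − 1 = 5 (so min K = 5/3), attained only by arithmetic progressions.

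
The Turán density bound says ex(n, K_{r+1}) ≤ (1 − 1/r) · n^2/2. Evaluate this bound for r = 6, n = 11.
Turán density bound = (5/6) · 11^2/2 = 605/12 ≈ 50.4167

Turán's theorem: ex(n, K_{r+1}) is achieved by the complete r-partite Turán graph T(n, r) with parts as balanced as possible, and is at most (1 − 1/r) · n^2/2. For r = 6, n = 11: the density bound is (5/6) · 121/2 = 605/12 ≈ 50.4167. The integer-valued extremum is e(T(11, 6)) = 50, which is strictly less than the density bound 605/12 since 6 ∤ 11 (the parts of T(11, 6) cannot all be equal).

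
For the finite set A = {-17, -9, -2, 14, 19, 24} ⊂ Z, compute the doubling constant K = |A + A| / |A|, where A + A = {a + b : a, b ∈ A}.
K = |A + A| / |A| = 20/6 = 10/3

Enumerate A + A = {a + b : a, b ∈ A}. With |A| = 6, there are |A|^2 = 36 ordered sum pairs; collecting distinct values, A + A = {-34, -26, -19, -18, -11, -4, -3, 2, 5, 7, 10, 12, 15, 17, 22, 28, 33, 38, 43, 48}, so |A + A| = 20. Thus K = 20/6 = 10/3. For comparison, the minimum possible |A + A| over all 6-element sets is 2·6 − 1 = 11 (so min K = 11/6), attained only by arithmetic progressions.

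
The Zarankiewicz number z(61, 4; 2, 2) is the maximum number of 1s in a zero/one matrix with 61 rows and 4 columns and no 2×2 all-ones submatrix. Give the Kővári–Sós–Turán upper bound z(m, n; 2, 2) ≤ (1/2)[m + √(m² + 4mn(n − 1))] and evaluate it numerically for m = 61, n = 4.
z(61, 4; 2, 2) ≤ (1/2)[61 + √(61² + 4·61·4·3)] = (1/2)[61 + √6649] = 71.2707

Kővári–Sós–Turán: let r_1, ..., r_61 be the row sums and z = Σ r_i the total number of 1s. Each pair of columns can share at most one row with both entries 1 (else a 2×2 all-ones block appears), so Σ_i C(r_i, 2) ≤ C(4, 2) = 6. By convexity Σ_i C(r_i, 2) ≥ 61·C(z/61, 2) = z(z − 61)/(2·61), giving z² − 61z − 61·4·3 ≤ 0 and hence z ≤ (1/2)[61 + √(3721 + 4·732)] = (1/2)[61 + √6649] ≈ (1/2)(61 + 81.5414) = 71.2707.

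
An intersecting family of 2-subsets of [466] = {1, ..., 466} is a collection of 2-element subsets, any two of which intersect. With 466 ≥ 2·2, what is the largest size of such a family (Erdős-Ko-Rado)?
max |F| = C(465, 1) = 465

Erdős-Ko-Rado (1961): when n ≥ 2k, max |F| = C(n−1, k−1). The bound is attained by the star {A : i ∈ A} for any fixed i ∈ [n]. Here C(466−1, 2−1) = C(465, 1) = 465.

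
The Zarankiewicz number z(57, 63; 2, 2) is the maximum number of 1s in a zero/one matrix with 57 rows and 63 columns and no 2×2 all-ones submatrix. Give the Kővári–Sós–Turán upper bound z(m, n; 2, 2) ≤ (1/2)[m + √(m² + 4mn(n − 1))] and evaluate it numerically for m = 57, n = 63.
z(57, 63; 2, 2) ≤ (1/2)[57 + √(57² + 4·57·63·62)] = (1/2)[57 + √893817] = 501.2095

Kővári–Sós–Turán: let r_1, ..., r_57 be the row sums and z = Σ r_i the total number of 1s. Each pair of columns can share at most one row with both entries 1 (else a 2×2 all-ones block appears), so Σ_i C(r_i, 2) ≤ C(63, 2) = 1953. By convexity Σ_i C(r_i, 2) ≥ 57·C(z/57, 2) = z(z − 57)/(2·57), giving z² − 57z − 57·63·62 ≤ 0 and hence z ≤ (1/2)[57 + √(3249 + 4·222642)] = (1/2)[57 + √893817] ≈ (1/2)(57 + 945.419) = 501.2095.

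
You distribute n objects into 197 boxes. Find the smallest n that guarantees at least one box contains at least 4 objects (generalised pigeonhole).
n = (4 − 1)·197 + 1 = 592

By the generalised pigeonhole principle, to guarantee some box contains ≥ r objects we need more than (r − 1) · k objects total. Threshold: n = (r − 1) · k + 1. With r = 4 and k = 197: n = 3 · 197 + 1 = 591 + 1 = 592. For n = 591 = 3 · 197, we can put exactly 3 objects in every box, avoiding 4 in any single one — so 592 is tight.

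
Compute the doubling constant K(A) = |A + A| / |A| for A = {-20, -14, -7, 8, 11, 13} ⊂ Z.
K = |A + A| / |A| = 21/6 = 7/2

Enumerate A + A = {a + b : a, b ∈ A}. With |A| = 6, there are |A|^2 = 36 ordered sum pairs; collecting distinct values, A + A = {-40, -34, -28, -27, -21, -14, -12, -9, -7, -6, -3, -1, 1, 4, 6, 16, 19, 21, 22, 24, 26}, so |A + A| = 21. Thus K = 21/6 = 7/2. For comparison, the minimum possible |A + A| over all 6-element sets is 2·6 − 1 = 11 (so min K = 11/6), attained only by arithmetic progressions.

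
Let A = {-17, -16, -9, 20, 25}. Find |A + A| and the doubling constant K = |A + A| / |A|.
K = |A + A| / |A| = 15/5 = 3

Enumerate A + A = {a + b : a, b ∈ A}. With |A| = 5, there are |A|^2 = 25 ordered sum pairs; collecting distinct values, A + A = {-34, -33, -32, -26, -25, -18, 3, 4, 8, 9, 11, 16, 40, 45, 50}, so |A + A| = 15. Thus K = 15/5 = 3. For comparison, the minimum possible |A + A| over all 5-element sets is 2·5 − 1 = 9 (so min K = 9/5), attained only by arithmetic progressions.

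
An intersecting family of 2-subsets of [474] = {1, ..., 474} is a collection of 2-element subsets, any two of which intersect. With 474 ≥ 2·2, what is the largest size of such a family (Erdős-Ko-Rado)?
max |F| = C(473, 1) = 473

The Erdős-Ko-Rado theorem states: for n ≥ 2k, an intersecting family of k-subsets of an n-element set has size at most C(n − 1, k − 1), with equality for 'star' families {A ⊆ [n] : |A| = k, i ∈ A} (fix an element i). For n = 474, k = 2: C(473, 1) = 473.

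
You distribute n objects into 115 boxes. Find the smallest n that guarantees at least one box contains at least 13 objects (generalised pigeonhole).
n = (13 − 1)·115 + 1 = 1381

By the generalised pigeonhole principle, to guarantee some box contains ≥ r objects we need more than (r − 1) · k objects total. Threshold: n = (r − 1) · k + 1. With r = 13 and k = 115: n = 12 · 115 + 1 = 1380 + 1 = 1381. For n = 1380 = 12 · 115, we can put exactly 12 objects in every box, avoiding 13 in any single one — so 1381 is tight.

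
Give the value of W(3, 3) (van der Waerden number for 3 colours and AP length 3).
W(3, 3) = 27

W(3, 3) = 27. The lower bound W(3, 3) > 26 comes from an explicit good 3-colouring of [1, 26]; the upper bound W(3, 3) ≤ 27 was verified by exhaustive search over 3-colourings of [1, 27].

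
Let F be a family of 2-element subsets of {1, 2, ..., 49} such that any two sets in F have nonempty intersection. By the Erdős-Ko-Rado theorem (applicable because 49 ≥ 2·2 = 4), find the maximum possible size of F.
max |F| = C(48, 1) = 48

The Erdős-Ko-Rado theorem states: for n ≥ 2k, an intersecting family of k-subsets of an n-element set has size at most C(n − 1, k − 1), with equality for 'star' families {A ⊆ [n] : |A| = k, i ∈ A} (fix an element i). For n = 49, k = 2: C(48, 1) = 48.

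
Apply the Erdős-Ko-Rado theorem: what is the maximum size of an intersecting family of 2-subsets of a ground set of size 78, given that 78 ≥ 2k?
max |F| = C(77, 1) = 77

Erdős-Ko-Rado (1961): when n ≥ 2k, max |F| = C(n−1, k−1). The bound is attained by the star {A : i ∈ A} for any fixed i ∈ [n]. Here C(78−1, 2−1) = C(77, 1) = 77.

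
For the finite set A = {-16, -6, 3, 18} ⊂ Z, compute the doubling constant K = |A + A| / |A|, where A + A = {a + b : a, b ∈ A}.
K = |A + A| / |A| = 10/4 = 5/2

Enumerate A + A = {a + b : a, b ∈ A}. With |A| = 4, there are |A|^2 = 16 ordered sum pairs; collecting distinct values, A + A = {-32, -22, -13, -12, -3, 2, 6, 12, 21, 36}, so |A + A| = 10. Thus K = 10/4 = 5/2. For comparison, the minimum possible |A + A| over all 4-element sets is 2·4 − 1 = 7 (so min K = 7/4), attained only by arithmetic progressions.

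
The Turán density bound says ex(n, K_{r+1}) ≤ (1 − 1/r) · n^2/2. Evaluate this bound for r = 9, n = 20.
Turán density bound = (8/9) · 20^2/2 = 1600/9 ≈ 177.7778

Turán's theorem: ex(n, K_{r+1}) is achieved by the complete r-partite Turán graph T(n, r) with parts as balanced as possible, and is at most (1 − 1/r) · n^2/2. For r = 9, n = 20: the density bound is (8/9) · 400/2 = 1600/9 ≈ 177.7778. The integer-valued extremum is e(T(20, 9)) = 177, which is strictly less than the density bound 1600/9 since 9 ∤ 20 (the parts of T(20, 9) cannot all be equal).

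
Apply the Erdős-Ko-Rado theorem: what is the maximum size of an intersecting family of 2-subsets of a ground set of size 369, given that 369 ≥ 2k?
max |F| = C(368, 1) = 368

The Erdős-Ko-Rado theorem states: for n ≥ 2k, an intersecting family of k-subsets of an n-element set has size at most C(n − 1, k − 1), with equality for 'star' families {A ⊆ [n] : |A| = k, i ∈ A} (fix an element i). For n = 369, k = 2: C(368, 1) = 368.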